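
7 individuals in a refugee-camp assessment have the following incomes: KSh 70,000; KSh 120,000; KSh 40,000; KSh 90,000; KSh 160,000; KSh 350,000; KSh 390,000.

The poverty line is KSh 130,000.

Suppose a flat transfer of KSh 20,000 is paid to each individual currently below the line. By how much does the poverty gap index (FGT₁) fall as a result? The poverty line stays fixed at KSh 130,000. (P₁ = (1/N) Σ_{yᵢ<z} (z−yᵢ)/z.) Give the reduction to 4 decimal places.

Before: below the line — KSh 40,000, KSh 70,000, KSh 90,000, KSh 120,000; poverty gap index (FGT₁) = 0.219780.
After the KSh 20,000 transfer: below the line — KSh 60,000, KSh 90,000, KSh 110,000; poverty gap index (FGT₁) = 0.142857.
Reduction = 0.219780 − 0.142857 = 0.0769.

0.0769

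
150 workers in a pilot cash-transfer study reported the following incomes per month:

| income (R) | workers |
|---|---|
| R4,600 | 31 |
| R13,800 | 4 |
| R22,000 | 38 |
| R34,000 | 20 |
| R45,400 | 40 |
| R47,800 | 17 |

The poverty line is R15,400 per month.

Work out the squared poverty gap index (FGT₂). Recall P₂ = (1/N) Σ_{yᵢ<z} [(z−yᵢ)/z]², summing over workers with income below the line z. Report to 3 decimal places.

0.102

Poor units: 31×R4,600, 4×R13,800 (q = 35 of N = 150).
Gap ratios (z−y)/z: (15400−4600)/15400 = 0.7013 (×31); (15400−13800)/15400 = 0.1039 (×4).
Squared: 0.4918 (×31); 0.0108 (×4).
Sum = 15.289594; P₂ = 15.289594 / 150 = 0.102.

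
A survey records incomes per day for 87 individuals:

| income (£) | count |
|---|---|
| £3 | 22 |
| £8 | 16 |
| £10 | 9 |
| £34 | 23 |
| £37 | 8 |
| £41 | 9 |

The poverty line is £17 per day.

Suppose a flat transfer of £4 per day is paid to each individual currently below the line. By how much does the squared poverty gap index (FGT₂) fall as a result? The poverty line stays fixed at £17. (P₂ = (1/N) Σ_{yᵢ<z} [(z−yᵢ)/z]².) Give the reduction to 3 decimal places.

Before: below the line — 22×£3, 16×£8, 9×£10; squared poverty gap index (FGT₂) = 0.24058.
After the £4 transfer: below the line — 22×£7, 16×£12, 9×£14; squared poverty gap index (FGT₂) = 0.10663.
Reduction = 0.24058 − 0.10663 = 0.134.

0.134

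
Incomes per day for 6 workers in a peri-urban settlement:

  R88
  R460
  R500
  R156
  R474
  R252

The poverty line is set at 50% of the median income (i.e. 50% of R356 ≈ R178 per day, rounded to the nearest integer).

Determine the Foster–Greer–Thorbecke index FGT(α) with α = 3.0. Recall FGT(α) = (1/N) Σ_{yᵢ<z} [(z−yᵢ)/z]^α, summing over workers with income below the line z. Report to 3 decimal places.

0.022

Poor units: R88, R156 (q = 2 of N = 6).
Gap ratios (z−y)/z: (178−88)/178 = 0.5056; (178−156)/178 = 0.1236.
Raised to α = 3.0: 0.12926; 0.00189.
Sum = 0.131149; FGT(3.0) = 0.131149 / 6 = 0.022.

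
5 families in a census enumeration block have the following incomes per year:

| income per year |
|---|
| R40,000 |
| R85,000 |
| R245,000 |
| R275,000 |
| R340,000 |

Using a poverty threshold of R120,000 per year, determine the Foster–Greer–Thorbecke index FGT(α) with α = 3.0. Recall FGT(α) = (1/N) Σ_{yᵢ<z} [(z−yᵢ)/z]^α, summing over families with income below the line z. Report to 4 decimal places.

0.0642

Incomes under z: R40,000, R85,000 (q = 2 of N = 5).
Relative gaps: (120000−40000)/120000 = 0.6667; (120000−85000)/120000 = 0.2917.
Raised to α = 3.0: 0.29630; 0.02481.
Sum = 0.321108; FGT(3.0) = 0.321108 / 5 = 0.0642.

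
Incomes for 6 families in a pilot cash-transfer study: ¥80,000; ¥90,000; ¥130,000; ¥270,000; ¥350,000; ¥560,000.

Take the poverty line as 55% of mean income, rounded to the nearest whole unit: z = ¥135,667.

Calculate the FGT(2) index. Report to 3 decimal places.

0.047

Below z: ¥80,000, ¥90,000, ¥130,000 (q = 3 of N = 6).
Shortfall ratios: (135667−80000)/135667 = 0.4103; (135667−90000)/135667 = 0.3366; (135667−130000)/135667 = 0.0418.
Squared: 0.1684; 0.1133; 0.0017.
Sum = 0.283415; P₂ = 0.283415 / 6 = 0.047.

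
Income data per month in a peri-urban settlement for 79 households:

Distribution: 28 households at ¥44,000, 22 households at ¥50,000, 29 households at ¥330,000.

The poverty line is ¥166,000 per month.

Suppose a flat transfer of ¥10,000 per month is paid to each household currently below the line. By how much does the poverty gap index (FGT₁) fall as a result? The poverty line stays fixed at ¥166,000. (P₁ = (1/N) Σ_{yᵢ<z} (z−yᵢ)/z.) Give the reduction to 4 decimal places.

Before: below the line — 28×¥44,000, 22×¥50,000; poverty gap index (FGT₁) = 0.455086.
After the ¥10,000 transfer: below the line — 28×¥54,000, 22×¥60,000; poverty gap index (FGT₁) = 0.416959.
Reduction = 0.455086 − 0.416959 = 0.0381.

0.0381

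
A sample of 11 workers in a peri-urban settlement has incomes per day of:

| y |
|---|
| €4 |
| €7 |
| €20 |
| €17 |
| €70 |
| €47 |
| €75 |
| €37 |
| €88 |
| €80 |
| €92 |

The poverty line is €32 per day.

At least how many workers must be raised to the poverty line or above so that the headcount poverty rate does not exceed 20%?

4 of the 11 workers are poor, so H = 4/11 = 0.364.
A headcount ratio of at most 20% allows at most ⌊0.20 × 11⌋ = 2 poor workers.
So at least 4 − 2 = 2 must be lifted.

2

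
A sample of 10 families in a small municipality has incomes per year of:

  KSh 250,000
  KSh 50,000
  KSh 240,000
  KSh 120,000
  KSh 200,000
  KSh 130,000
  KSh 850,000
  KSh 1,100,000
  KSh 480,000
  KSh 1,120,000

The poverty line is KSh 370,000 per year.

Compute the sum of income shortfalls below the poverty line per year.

KSh 1,230,000

Poor units: KSh 50,000, KSh 120,000, KSh 130,000, KSh 200,000, KSh 240,000, KSh 250,000 (q = 6 of N = 10).
Individual gaps: 370000−50000 = 320000; 370000−120000 = 250000; 370000−130000 = 240000; 370000−200000 = 170000; 370000−240000 = 130000; 370000−250000 = 120000.
Aggregate gap = KSh 1,230,000.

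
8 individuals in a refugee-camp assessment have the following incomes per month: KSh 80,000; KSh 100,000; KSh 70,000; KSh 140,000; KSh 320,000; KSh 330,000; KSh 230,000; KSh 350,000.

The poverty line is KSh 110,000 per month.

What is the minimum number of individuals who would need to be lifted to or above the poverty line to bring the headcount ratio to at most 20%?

Currently q = 3 of N = 8 are below the line (H = 0.375).
A headcount ratio of at most 20% allows at most ⌊0.20 × 8⌋ = 1 poor individuals.
So at least 3 − 1 = 2 must be lifted.

2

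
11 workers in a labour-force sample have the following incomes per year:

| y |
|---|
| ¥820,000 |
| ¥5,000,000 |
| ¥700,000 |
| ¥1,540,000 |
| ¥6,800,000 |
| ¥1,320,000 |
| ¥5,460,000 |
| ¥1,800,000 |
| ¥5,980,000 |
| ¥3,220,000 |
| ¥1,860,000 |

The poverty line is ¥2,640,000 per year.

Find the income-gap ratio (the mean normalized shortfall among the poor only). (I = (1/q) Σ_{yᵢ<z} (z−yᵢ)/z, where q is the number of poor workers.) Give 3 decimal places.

Poor units: ¥700,000, ¥820,000, ¥1,320,000, ¥1,540,000, ¥1,800,000, ¥1,860,000 (q = 6 of N = 11).
Shortfall ratios (z−y)/z: 0.7348, 0.6894, 0.5000, 0.4167, 0.3182, 0.2955; sum = 2.954545.
I averages over the q = 6 poor units only: 2.954545 / 6 = 0.492.

0.492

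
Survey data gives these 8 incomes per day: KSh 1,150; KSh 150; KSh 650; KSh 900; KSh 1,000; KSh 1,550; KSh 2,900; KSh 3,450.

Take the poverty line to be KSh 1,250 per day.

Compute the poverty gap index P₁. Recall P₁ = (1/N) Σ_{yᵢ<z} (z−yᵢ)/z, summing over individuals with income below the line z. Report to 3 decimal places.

0.240

Below z: KSh 150, KSh 650, KSh 900, KSh 1,000, KSh 1,150 (q = 5 of N = 8).
Relative gaps: (1250−150)/1250 = 0.8800; (1250−650)/1250 = 0.4800; (1250−900)/1250 = 0.2800; (1250−1000)/1250 = 0.2000; (1250−1150)/1250 = 0.0800.
Σ = 1.920000. Dividing by the full population N = 8 gives P₁ = 0.240.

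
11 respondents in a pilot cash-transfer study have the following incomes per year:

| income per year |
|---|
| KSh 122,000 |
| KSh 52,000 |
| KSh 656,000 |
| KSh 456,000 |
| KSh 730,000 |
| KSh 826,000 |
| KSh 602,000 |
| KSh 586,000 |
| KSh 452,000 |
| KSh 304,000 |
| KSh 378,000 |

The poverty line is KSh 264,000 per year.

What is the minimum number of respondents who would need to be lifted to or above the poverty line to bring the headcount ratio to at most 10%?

1

Currently q = 2 of N = 11 are below the line (H = 0.182).
A headcount ratio of at most 10% allows at most ⌊0.10 × 11⌋ = 1 poor respondents.
So at least 2 − 1 = 1 must be lifted.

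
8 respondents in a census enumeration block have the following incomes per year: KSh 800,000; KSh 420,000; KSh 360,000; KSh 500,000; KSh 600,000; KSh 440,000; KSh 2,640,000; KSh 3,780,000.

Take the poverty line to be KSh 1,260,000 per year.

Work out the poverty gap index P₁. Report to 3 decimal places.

Incomes under z: KSh 360,000, KSh 420,000, KSh 440,000, KSh 500,000, KSh 600,000, KSh 800,000 (q = 6 of N = 8).
Gap ratios (z−y)/z: (1260000−360000)/1260000 = 0.7143; (1260000−420000)/1260000 = 0.6667; (1260000−440000)/1260000 = 0.6508; (1260000−500000)/1260000 = 0.6032; (1260000−600000)/1260000 = 0.5238; (1260000−800000)/1260000 = 0.3651.
Sum of shortfalls = 3.523810; P₁ averages over all N: 3.523810 / 8 = 0.440.

0.440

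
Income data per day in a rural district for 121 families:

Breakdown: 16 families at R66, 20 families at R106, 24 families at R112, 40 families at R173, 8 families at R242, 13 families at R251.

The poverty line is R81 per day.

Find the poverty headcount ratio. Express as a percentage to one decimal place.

13.2%

16 of the 121 families have income below R81.
H = 16/121 = 13.2%.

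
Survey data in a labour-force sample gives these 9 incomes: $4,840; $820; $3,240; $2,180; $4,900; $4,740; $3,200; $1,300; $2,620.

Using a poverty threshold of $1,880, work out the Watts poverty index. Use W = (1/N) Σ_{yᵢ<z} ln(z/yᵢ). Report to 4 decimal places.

Below the line: $820, $1,300 (q = 2 of N = 9).
Log shortfalls: ln(1880/820) = 0.8297; ln(1880/1300) = 0.3689.
W = 1.198630 / 9 = 0.1332.

0.1332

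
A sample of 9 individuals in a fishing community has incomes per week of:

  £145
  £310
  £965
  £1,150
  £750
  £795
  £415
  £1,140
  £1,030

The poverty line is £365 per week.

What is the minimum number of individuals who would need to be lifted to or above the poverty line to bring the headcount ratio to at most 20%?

1

2 of the 9 individuals are poor, so H = 2/9 = 0.222.
A headcount ratio of at most 20% allows at most ⌊0.20 × 9⌋ = 1 poor individuals.
So at least 2 − 1 = 1 must be lifted.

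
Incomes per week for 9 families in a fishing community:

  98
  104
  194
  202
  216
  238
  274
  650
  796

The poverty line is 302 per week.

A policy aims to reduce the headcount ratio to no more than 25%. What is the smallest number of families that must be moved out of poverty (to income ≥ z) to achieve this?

5

Currently q = 7 of N = 9 are below the line (H = 0.778).
A headcount ratio of at most 25% allows at most ⌊0.25 × 9⌋ = 2 poor families.
So at least 7 − 2 = 5 must be lifted.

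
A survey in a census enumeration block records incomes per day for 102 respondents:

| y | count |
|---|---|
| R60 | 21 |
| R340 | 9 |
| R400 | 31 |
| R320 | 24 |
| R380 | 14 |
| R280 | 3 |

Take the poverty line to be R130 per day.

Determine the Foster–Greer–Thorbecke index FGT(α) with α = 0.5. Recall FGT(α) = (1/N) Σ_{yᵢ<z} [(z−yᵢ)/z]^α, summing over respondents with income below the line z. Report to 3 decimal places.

0.151

Below the line: 21×R60 (q = 21 of N = 102).
Shortfall ratios: (130−60)/130 = 0.5385 (×21).
Raised to α = 0.5: 0.73380 (×21).
Sum = 15.409787; FGT(0.5) = 15.409787 / 102 = 0.151.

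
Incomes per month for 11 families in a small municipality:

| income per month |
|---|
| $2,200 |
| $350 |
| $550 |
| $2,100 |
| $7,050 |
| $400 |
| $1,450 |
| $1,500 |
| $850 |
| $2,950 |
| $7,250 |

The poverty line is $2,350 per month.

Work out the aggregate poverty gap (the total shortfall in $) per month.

Incomes under z: $350, $400, $550, $850, $1,450, $1,500, $2,100, $2,200 (q = 8 of N = 11).
Individual gaps: 2350−350 = 2000; 2350−400 = 1950; 2350−550 = 1800; 2350−850 = 1500; 2350−1450 = 900; 2350−1500 = 850; 2350−2100 = 250; 2350−2200 = 150.
Aggregate gap = $9,400.

$9,400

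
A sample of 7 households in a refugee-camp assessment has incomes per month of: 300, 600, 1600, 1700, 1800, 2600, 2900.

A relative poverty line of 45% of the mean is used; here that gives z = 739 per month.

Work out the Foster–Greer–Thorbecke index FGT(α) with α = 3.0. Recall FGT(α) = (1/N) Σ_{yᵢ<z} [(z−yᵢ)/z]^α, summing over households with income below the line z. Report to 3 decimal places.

0.031

Below the line: 300, 600 (q = 2 of N = 7).
Shortfall ratios: (739−300)/739 = 0.5940; (739−600)/739 = 0.1881.
Raised to α = 3.0: 0.20963; 0.00665.
Sum = 0.216288; FGT(3.0) = 0.216288 / 7 = 0.031.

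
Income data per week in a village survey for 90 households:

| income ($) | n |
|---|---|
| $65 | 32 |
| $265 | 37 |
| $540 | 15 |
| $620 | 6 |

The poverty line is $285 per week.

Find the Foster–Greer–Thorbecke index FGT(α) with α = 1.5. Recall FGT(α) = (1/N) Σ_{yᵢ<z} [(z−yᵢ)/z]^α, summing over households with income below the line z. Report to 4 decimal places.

0.2488

Below the line: 32×$65, 37×$265 (q = 69 of N = 90).
Normalized shortfalls: (285−65)/285 = 0.7719 (×32); (285−265)/285 = 0.0702 (×37).
Raised to α = 1.5: 0.67821 (×32); 0.01859 (×37).
Sum = 22.390674; FGT(1.5) = 22.390674 / 90 = 0.2488.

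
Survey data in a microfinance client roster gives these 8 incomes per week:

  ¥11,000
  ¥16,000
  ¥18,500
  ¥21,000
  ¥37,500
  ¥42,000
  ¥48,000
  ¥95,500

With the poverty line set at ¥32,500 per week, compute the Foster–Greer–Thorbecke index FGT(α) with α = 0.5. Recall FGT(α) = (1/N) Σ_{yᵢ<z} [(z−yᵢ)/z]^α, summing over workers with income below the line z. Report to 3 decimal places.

Below the line: ¥11,000, ¥16,000, ¥18,500, ¥21,000 (q = 4 of N = 8).
Normalized shortfalls: (32500−11000)/32500 = 0.6615; (32500−16000)/32500 = 0.5077; (32500−18500)/32500 = 0.4308; (32500−21000)/32500 = 0.3538.
Raised to α = 0.5: 0.81335; 0.71253; 0.65633; 0.59485.
Sum = 2.777055; FGT(0.5) = 2.777055 / 8 = 0.347.

0.347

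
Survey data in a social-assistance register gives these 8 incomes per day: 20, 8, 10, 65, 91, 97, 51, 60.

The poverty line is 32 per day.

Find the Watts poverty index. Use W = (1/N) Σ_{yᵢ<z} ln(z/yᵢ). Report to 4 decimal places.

Poor units: 8, 10, 20 (q = 3 of N = 8).
Log shortfalls: ln(32/8) = 1.3863; ln(32/10) = 1.1632; ln(32/20) = 0.4700.
W = 3.019449 / 8 = 0.3774.

0.3774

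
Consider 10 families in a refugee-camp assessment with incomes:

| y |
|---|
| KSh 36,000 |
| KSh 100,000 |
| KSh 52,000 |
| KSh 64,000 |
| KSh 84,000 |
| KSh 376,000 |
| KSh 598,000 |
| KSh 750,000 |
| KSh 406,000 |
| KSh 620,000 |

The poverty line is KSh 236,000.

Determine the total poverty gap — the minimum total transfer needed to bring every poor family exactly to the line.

Poor units: KSh 36,000, KSh 52,000, KSh 64,000, KSh 84,000, KSh 100,000 (q = 5 of N = 10).
Individual gaps: 236000−36000 = 200000; 236000−52000 = 184000; 236000−64000 = 172000; 236000−84000 = 152000; 236000−100000 = 136000.
Aggregate gap = KSh 844,000.

KSh 844,000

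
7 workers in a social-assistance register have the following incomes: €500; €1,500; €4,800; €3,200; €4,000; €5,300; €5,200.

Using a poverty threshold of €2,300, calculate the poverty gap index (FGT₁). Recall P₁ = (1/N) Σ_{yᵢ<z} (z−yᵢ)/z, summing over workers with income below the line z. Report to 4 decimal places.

Poor units: €500, €1,500 (q = 2 of N = 7).
Gap ratios (z−y)/z: (2300−500)/2300 = 0.7826; (2300−1500)/2300 = 0.3478.
Sum of shortfalls = 1.130435; P₁ averages over all N: 1.130435 / 7 = 0.1615.

0.1615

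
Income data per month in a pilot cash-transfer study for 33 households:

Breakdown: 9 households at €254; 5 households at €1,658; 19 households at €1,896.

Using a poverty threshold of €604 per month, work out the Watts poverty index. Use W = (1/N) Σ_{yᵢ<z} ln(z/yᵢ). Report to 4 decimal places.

0.2362

Poor units: 9×€254 (q = 9 of N = 33).
Log shortfalls: ln(604/254) = 0.8662 (×9).
W = 7.796159 / 33 = 0.2362.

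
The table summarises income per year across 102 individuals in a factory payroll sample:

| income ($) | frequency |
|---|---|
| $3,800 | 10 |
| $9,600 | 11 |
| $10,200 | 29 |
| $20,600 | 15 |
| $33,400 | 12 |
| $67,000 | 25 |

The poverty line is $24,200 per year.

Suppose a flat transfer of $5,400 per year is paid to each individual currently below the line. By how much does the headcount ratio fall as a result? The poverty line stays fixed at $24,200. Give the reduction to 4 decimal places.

Before: below the line — 10×$3,800, 11×$9,600, 29×$10,200, 15×$20,600; headcount ratio = 0.637255.
After the $5,400 transfer: below the line — 10×$9,200, 11×$15,000, 29×$15,600; headcount ratio = 0.490196.
Reduction = 0.637255 − 0.490196 = 0.1471.

0.1471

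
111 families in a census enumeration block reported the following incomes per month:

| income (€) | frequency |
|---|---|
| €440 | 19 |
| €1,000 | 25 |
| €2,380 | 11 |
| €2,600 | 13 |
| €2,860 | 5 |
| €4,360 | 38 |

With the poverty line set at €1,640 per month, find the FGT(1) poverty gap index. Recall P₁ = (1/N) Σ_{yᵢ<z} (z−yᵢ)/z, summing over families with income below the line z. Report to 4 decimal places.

0.2131

Incomes under z: 19×€440, 25×€1,000 (q = 44 of N = 111).
Shortfall ratios: (1640−440)/1640 = 0.7317 (×19); (1640−1000)/1640 = 0.3902 (×25).
Sum of shortfalls = 23.658537; P₁ averages over all N: 23.658537 / 111 = 0.2131.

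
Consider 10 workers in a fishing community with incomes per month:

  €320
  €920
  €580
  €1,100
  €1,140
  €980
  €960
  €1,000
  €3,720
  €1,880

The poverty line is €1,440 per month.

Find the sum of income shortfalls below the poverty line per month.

€4,520

Below the line: €320, €580, €920, €960, €980, €1,000, €1,100, €1,140 (q = 8 of N = 10).
Individual gaps: 1440−320 = 1120; 1440−580 = 860; 1440−920 = 520; 1440−960 = 480; 1440−980 = 460; 1440−1000 = 440; 1440−1100 = 340; 1440−1140 = 300.
Aggregate gap = €4,520.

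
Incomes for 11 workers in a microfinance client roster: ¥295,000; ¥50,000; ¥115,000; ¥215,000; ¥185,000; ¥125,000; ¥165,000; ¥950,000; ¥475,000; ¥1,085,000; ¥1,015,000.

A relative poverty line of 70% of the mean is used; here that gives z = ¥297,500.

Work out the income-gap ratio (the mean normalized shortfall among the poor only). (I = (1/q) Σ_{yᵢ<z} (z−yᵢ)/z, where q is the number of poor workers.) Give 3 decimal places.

Incomes under z: ¥50,000, ¥115,000, ¥125,000, ¥165,000, ¥185,000, ¥215,000, ¥295,000 (q = 7 of N = 11).
Shortfall ratios (z−y)/z: 0.8319, 0.6134, 0.5798, 0.4454, 0.3782, 0.2773, 0.0084; sum = 3.134454.
I averages over the q = 7 poor units only: 3.134454 / 7 = 0.448.

0.448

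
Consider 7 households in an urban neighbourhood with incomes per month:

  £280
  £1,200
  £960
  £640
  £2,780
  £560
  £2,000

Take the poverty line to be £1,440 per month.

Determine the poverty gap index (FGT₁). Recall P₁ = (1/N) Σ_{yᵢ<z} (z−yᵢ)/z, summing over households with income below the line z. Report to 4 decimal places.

0.3532

Poor units: £280, £560, £640, £960, £1,200 (q = 5 of N = 7).
Gap ratios (z−y)/z: (1440−280)/1440 = 0.8056; (1440−560)/1440 = 0.6111; (1440−640)/1440 = 0.5556; (1440−960)/1440 = 0.3333; (1440−1200)/1440 = 0.1667.
Sum of shortfalls = 2.472222; P₁ averages over all N: 2.472222 / 7 = 0.3532.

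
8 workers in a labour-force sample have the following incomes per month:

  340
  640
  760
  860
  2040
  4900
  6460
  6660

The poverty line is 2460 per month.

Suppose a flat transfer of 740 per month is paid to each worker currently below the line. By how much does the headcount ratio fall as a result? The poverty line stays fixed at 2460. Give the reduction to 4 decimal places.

Before: below the line — 340, 640, 760, 860, 2040; headcount ratio = 0.625000.
After the 740 transfer: below the line — 1080, 1380, 1500, 1600; headcount ratio = 0.500000.
Reduction = 0.625000 − 0.500000 = 0.1250.

0.1250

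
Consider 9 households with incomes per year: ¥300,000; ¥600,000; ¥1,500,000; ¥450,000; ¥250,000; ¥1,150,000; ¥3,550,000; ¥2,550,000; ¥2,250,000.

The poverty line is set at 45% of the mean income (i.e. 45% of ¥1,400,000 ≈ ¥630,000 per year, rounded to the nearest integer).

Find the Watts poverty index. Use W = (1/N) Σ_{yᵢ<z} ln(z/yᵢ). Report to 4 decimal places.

0.2279

Below the line: ¥250,000, ¥300,000, ¥450,000, ¥600,000 (q = 4 of N = 9).
Log shortfalls: ln(630000/250000) = 0.9243; ln(630000/300000) = 0.7419; ln(630000/450000) = 0.3365; ln(630000/600000) = 0.0488.
W = 2.051459 / 9 = 0.2279.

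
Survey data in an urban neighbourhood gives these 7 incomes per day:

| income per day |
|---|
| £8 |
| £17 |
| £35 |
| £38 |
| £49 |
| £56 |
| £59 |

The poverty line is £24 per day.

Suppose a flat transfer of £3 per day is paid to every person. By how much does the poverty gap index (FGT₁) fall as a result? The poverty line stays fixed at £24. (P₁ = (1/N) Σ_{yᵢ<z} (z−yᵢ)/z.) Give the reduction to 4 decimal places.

0.0357

Before: below the line — £8, £17; poverty gap index (FGT₁) = 0.136905.
After the £3 transfer: below the line — £11, £20; poverty gap index (FGT₁) = 0.101190.
Reduction = 0.136905 − 0.101190 = 0.0357.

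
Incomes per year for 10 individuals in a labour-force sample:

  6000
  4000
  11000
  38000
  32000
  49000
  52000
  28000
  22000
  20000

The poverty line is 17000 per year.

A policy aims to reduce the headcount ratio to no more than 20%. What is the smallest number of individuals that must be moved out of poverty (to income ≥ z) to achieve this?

Currently q = 3 of N = 10 are below the line (H = 0.300).
A headcount ratio of at most 20% allows at most ⌊0.20 × 10⌋ = 2 poor individuals.
So at least 3 − 2 = 1 must be lifted.

1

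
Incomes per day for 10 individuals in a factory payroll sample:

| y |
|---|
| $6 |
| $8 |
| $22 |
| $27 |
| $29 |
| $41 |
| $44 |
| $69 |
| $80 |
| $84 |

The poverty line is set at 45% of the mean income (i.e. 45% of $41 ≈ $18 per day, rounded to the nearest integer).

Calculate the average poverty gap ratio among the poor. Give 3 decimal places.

0.611

Below z: $6, $8 (q = 2 of N = 10).
Shortfall ratios (z−y)/z: 0.6667, 0.5556; sum = 1.222222.
The income-gap ratio divides by q (the poor only): 1.222222 / 2 = 0.611.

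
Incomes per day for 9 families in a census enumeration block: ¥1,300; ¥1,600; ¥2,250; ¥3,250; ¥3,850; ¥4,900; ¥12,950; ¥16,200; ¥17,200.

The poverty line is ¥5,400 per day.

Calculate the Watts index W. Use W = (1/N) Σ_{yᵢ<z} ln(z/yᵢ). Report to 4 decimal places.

0.4955

Below the line: ¥1,300, ¥1,600, ¥2,250, ¥3,250, ¥3,850, ¥4,900 (q = 6 of N = 9).
Log shortfalls: ln(5400/1300) = 1.4240; ln(5400/1600) = 1.2164; ln(5400/2250) = 0.8755; ln(5400/3250) = 0.5077; ln(5400/3850) = 0.3383; ln(5400/4900) = 0.0972.
W = 4.459132 / 9 = 0.4955.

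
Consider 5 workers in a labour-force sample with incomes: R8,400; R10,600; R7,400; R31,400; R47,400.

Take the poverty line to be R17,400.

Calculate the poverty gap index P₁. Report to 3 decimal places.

Incomes under z: R7,400, R8,400, R10,600 (q = 3 of N = 5).
Normalized shortfalls: (17400−7400)/17400 = 0.5747; (17400−8400)/17400 = 0.5172; (17400−10600)/17400 = 0.3908.
Σ = 1.482759. Dividing by the full population N = 5 gives P₁ = 0.297.

0.297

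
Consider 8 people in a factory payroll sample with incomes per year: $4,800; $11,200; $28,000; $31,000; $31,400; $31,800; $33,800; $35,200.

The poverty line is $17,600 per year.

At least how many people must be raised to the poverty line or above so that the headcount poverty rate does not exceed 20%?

1

2 of the 8 people are poor, so H = 2/8 = 0.250.
A headcount ratio of at most 20% allows at most ⌊0.20 × 8⌋ = 1 poor people.
So at least 2 − 1 = 1 must be lifted.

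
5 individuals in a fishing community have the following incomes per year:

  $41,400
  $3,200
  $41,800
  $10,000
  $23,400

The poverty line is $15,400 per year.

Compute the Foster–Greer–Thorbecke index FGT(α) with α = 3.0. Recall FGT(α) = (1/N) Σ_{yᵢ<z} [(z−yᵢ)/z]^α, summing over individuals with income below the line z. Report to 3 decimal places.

Incomes under z: $3,200, $10,000 (q = 2 of N = 5).
Shortfall ratios: (15400−3200)/15400 = 0.7922; (15400−10000)/15400 = 0.3506.
Raised to α = 3.0: 0.49718; 0.04311.
Sum = 0.540298; FGT(3.0) = 0.540298 / 5 = 0.108.

0.108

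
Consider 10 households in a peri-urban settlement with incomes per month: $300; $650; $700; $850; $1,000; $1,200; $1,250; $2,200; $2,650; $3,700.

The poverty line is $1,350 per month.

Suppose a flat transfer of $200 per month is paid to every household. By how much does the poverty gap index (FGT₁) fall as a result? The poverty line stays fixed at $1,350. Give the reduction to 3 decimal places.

Before: below the line — $300, $650, $700, $850, $1,000, $1,200, $1,250; poverty gap index (FGT₁) = 0.25926.
After the $200 transfer: below the line — $500, $850, $900, $1,050, $1,200; poverty gap index (FGT₁) = 0.16667.
Reduction = 0.25926 − 0.16667 = 0.093.

0.093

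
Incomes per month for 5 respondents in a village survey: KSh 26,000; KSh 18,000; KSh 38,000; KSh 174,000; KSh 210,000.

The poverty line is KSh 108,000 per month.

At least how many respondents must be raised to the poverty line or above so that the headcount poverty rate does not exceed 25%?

2

Currently q = 3 of N = 5 are below the line (H = 0.600).
A headcount ratio of at most 25% allows at most ⌊0.25 × 5⌋ = 1 poor respondents.
So at least 3 − 1 = 2 must be lifted.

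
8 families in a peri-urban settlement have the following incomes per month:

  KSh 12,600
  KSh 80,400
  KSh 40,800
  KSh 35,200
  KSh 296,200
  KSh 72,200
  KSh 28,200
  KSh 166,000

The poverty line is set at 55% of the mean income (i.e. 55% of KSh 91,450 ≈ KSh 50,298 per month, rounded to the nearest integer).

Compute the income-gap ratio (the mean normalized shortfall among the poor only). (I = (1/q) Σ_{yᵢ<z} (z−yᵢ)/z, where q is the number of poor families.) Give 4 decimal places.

0.4195

Below the line: KSh 12,600, KSh 28,200, KSh 35,200, KSh 40,800 (q = 4 of N = 8).
Shortfall ratios (z−y)/z: 0.7495, 0.4393, 0.3002, 0.1888; sum = 1.677840.
The income-gap ratio divides by q (the poor only): 1.677840 / 4 = 0.4195.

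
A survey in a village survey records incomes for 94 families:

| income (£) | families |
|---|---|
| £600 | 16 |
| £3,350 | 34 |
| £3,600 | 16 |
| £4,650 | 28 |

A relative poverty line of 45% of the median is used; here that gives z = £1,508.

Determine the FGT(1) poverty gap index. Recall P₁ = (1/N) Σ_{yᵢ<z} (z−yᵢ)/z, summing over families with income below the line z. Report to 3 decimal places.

Poor units: 16×£600 (q = 16 of N = 94).
Relative gaps: (1508−600)/1508 = 0.6021 (×16).
Sum of shortfalls = 9.633952; P₁ averages over all N: 9.633952 / 94 = 0.102.

0.102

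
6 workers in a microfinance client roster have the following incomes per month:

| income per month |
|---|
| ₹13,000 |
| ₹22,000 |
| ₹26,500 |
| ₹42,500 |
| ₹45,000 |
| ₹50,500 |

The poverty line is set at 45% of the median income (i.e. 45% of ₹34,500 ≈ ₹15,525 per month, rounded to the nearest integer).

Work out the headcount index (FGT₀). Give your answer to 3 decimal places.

1 of the 6 workers have income below ₹15,525.
H = 1/6 = 0.167.

0.167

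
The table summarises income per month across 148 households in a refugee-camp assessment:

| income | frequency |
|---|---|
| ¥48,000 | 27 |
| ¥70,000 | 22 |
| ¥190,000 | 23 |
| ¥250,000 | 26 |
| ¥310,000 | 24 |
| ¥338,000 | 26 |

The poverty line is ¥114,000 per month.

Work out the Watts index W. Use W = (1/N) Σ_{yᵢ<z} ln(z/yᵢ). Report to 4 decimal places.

0.2303

Below the line: 27×¥48,000, 22×¥70,000 (q = 49 of N = 148).
Log shortfalls: ln(114000/48000) = 0.8650 (×27); ln(114000/70000) = 0.4877 (×22).
W = 34.084401 / 148 = 0.2303.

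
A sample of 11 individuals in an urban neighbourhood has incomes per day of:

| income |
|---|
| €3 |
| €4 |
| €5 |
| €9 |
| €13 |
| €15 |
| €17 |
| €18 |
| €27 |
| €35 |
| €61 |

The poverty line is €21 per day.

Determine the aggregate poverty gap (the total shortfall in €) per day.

Incomes under z: €3, €4, €5, €9, €13, €15, €17, €18 (q = 8 of N = 11).
Individual gaps: 21−3 = 18; 21−4 = 17; 21−5 = 16; 21−9 = 12; 21−13 = 8; 21−15 = 6; 21−17 = 4; 21−18 = 3.
Aggregate gap = €84.

€84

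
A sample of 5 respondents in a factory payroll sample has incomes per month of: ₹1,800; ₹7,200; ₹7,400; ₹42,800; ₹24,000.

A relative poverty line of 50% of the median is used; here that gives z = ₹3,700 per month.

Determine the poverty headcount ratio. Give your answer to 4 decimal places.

1 of the 5 respondents have income below ₹3,700.
H = 1/5 = 0.2000.

0.2000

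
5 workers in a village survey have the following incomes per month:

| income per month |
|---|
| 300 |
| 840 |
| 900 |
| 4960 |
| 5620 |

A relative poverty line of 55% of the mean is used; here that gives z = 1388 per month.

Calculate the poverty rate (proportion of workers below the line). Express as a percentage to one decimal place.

3 of the 5 workers have income below 1388.
H = 3/5 = 60.0%.

60.0%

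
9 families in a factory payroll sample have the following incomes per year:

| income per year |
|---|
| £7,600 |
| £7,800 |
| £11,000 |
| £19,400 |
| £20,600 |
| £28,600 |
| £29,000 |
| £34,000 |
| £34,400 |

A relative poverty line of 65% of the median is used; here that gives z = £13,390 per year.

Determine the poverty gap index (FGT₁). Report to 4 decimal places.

0.1143

Below the line: £7,600, £7,800, £11,000 (q = 3 of N = 9).
Shortfall ratios: (13390−7600)/13390 = 0.4324; (13390−7800)/13390 = 0.4175; (13390−11000)/13390 = 0.1785.
Σ = 1.028379. Dividing by the full population N = 9 gives P₁ = 0.1143.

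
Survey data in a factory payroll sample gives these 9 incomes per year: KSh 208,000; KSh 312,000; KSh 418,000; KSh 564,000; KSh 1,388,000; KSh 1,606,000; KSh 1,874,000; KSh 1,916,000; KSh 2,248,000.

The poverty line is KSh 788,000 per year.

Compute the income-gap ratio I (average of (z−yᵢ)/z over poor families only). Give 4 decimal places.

0.5235

Below z: KSh 208,000, KSh 312,000, KSh 418,000, KSh 564,000 (q = 4 of N = 9).
Relative gaps: 0.7360, 0.6041, 0.4695, 0.2843; sum = 2.093909.
I averages over the q = 4 poor units only: 2.093909 / 4 = 0.5235.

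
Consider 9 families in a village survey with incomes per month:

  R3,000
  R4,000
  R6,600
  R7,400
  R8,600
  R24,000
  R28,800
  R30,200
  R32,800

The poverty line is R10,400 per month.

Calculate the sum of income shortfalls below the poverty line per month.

Below z: R3,000, R4,000, R6,600, R7,400, R8,600 (q = 5 of N = 9).
Individual gaps: 10400−3000 = 7400; 10400−4000 = 6400; 10400−6600 = 3800; 10400−7400 = 3000; 10400−8600 = 1800.
Aggregate gap = R22,400.

R22,400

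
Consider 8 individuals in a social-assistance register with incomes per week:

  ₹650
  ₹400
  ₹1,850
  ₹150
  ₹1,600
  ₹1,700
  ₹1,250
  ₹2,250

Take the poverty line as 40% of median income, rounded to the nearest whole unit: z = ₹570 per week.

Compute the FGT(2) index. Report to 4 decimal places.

0.0790

Below z: ₹150, ₹400 (q = 2 of N = 8).
Normalized shortfalls: (570−150)/570 = 0.7368; (570−400)/570 = 0.2982.
Squared: 0.5429; 0.0890.
Sum = 0.631887; P₂ = 0.631887 / 8 = 0.0790.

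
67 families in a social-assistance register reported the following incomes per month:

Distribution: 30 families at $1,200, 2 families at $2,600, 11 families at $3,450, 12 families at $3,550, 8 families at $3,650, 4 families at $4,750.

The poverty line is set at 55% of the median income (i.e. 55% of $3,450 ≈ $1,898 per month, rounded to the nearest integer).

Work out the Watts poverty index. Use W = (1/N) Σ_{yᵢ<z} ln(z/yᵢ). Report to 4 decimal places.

Poor units: 30×$1,200 (q = 30 of N = 67).
Log gaps: ln(1898/1200) = 0.4585 (×30).
W = 13.754374 / 67 = 0.2053.

0.2053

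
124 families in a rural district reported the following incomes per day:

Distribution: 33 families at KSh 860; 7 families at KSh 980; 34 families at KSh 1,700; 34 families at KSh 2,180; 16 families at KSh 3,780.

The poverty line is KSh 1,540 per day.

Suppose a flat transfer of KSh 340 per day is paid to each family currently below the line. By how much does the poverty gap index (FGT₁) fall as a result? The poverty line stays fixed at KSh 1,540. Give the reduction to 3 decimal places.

Before: below the line — 33×KSh 860, 7×KSh 980; poverty gap index (FGT₁) = 0.13804.
After the KSh 340 transfer: below the line — 33×KSh 1,200, 7×KSh 1,320; poverty gap index (FGT₁) = 0.06682.
Reduction = 0.13804 − 0.06682 = 0.071.

0.071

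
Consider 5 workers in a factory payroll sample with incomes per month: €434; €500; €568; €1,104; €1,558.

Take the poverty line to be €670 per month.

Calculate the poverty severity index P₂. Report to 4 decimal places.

0.0423

Incomes under z: €434, €500, €568 (q = 3 of N = 5).
Gap ratios (z−y)/z: (670−434)/670 = 0.3522; (670−500)/670 = 0.2537; (670−568)/670 = 0.1522.
Squared: 0.1241; 0.0644; 0.0232.
Sum = 0.211628; P₂ = 0.211628 / 5 = 0.0423.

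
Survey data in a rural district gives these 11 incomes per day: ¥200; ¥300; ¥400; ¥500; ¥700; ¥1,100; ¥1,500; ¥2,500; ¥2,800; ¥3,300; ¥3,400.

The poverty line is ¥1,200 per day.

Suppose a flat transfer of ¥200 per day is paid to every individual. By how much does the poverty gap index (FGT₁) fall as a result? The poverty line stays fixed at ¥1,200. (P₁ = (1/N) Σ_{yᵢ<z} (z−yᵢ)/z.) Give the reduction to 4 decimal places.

0.0833

Before: below the line — ¥200, ¥300, ¥400, ¥500, ¥700, ¥1,100; poverty gap index (FGT₁) = 0.303030.
After the ¥200 transfer: below the line — ¥400, ¥500, ¥600, ¥700, ¥900; poverty gap index (FGT₁) = 0.219697.
Reduction = 0.303030 − 0.219697 = 0.0833.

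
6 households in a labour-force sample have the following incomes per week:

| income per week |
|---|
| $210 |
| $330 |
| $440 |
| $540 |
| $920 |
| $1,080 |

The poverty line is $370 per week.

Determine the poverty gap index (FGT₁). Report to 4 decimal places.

0.0901

Incomes under z: $210, $330 (q = 2 of N = 6).
Gap ratios (z−y)/z: (370−210)/370 = 0.4324; (370−330)/370 = 0.1081.
Σ = 0.540541. Dividing by the full population N = 6 gives P₁ = 0.0901.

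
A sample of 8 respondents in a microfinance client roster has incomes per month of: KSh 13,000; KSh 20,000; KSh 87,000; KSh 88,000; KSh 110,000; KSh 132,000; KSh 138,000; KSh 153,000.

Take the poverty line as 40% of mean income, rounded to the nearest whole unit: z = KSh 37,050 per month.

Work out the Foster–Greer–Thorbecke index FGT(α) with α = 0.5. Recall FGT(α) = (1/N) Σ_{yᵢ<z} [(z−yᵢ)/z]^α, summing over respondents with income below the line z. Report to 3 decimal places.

Poor units: KSh 13,000, KSh 20,000 (q = 2 of N = 8).
Relative gaps: (37050−13000)/37050 = 0.6491; (37050−20000)/37050 = 0.4602.
Raised to α = 0.5: 0.80568; 0.67837.
Sum = 1.484054; FGT(0.5) = 1.484054 / 8 = 0.186.

0.186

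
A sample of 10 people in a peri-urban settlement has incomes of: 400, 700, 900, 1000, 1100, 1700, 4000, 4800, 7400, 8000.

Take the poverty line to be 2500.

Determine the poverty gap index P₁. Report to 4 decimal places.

0.3680

Poor units: 400, 700, 900, 1000, 1100, 1700 (q = 6 of N = 10).
Normalized shortfalls: (2500−400)/2500 = 0.8400; (2500−700)/2500 = 0.7200; (2500−900)/2500 = 0.6400; (2500−1000)/2500 = 0.6000; (2500−1100)/2500 = 0.5600; (2500−1700)/2500 = 0.3200.
Σ = 3.680000. Dividing by the full population N = 10 gives P₁ = 0.3680.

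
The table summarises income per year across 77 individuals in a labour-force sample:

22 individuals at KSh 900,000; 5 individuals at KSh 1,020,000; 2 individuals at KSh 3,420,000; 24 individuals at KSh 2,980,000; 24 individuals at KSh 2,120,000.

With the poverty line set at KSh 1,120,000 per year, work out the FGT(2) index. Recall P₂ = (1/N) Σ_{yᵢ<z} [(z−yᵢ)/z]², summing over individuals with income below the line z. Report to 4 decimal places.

Below z: 22×KSh 900,000, 5×KSh 1,020,000 (q = 27 of N = 77).
Shortfall ratios: (1120000−900000)/1120000 = 0.1964 (×22); (1120000−1020000)/1120000 = 0.0893 (×5).
Squared: 0.0386 (×22); 0.0080 (×5).
Sum = 0.888712; P₂ = 0.888712 / 77 = 0.0115.

0.0115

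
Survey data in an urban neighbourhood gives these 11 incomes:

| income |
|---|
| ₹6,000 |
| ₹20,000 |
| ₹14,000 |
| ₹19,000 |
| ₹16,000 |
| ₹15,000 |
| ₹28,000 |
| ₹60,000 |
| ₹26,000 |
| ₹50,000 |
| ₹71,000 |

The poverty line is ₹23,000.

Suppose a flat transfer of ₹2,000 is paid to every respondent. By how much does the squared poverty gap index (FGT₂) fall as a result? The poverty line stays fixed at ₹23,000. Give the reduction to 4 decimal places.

0.0289

Before: below the line — ₹6,000, ₹14,000, ₹15,000, ₹16,000, ₹19,000, ₹20,000; squared poverty gap index (FGT₂) = 0.087300.
After the ₹2,000 transfer: below the line — ₹8,000, ₹16,000, ₹17,000, ₹18,000, ₹21,000, ₹22,000; squared poverty gap index (FGT₂) = 0.058429.
Reduction = 0.087300 − 0.058429 = 0.0289.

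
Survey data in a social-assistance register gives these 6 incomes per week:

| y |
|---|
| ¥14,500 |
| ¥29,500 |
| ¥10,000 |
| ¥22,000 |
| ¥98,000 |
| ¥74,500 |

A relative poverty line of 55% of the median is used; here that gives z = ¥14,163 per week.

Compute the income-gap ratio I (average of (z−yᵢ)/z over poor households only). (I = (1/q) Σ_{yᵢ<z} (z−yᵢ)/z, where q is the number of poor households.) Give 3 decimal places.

Incomes under z: ¥10,000 (q = 1 of N = 6).
Shortfall ratios (z−y)/z: 0.2939; sum = 0.293935.
The income-gap ratio divides by q (the poor only): 0.293935 / 1 = 0.294.

0.294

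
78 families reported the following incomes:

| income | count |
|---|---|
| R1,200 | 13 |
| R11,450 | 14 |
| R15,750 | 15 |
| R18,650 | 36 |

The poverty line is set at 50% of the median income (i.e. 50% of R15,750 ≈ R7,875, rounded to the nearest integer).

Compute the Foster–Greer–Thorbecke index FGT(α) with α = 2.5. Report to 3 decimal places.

0.110

Below the line: 13×R1,200 (q = 13 of N = 78).
Gap ratios (z−y)/z: (7875−1200)/7875 = 0.8476 (×13).
Raised to α = 2.5: 0.66146 (×13).
Sum = 8.598944; FGT(2.5) = 8.598944 / 78 = 0.110.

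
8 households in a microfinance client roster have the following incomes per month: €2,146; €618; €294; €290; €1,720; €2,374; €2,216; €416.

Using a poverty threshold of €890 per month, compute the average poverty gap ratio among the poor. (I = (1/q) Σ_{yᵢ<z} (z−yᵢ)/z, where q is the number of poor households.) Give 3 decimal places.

Below the line: €290, €294, €416, €618 (q = 4 of N = 8).
Relative gaps: 0.6742, 0.6697, 0.5326, 0.3056; sum = 2.182022.
I averages over the q = 4 poor units only: 2.182022 / 4 = 0.546.

0.546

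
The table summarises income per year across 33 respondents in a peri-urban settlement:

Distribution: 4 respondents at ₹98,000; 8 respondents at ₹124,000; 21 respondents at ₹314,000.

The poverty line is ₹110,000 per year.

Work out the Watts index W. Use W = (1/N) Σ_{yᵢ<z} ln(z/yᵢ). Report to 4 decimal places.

Below the line: 4×₹98,000 (q = 4 of N = 33).
Log gaps: ln(110000/98000) = 0.1155 (×4).
W = 0.462052 / 33 = 0.0140.

0.0140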